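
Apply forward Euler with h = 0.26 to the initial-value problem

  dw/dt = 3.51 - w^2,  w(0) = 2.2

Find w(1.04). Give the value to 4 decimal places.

Euler: w_{n+1} = w_n + h·f(t_n, w_n).
t=0.000000, w=2.200000: f=-1.330000 → w ← 2.200000 + 0.26·(-1.330000) = 1.854200
t=0.260000, w=1.854200: f=0.071942 → w ← 1.854200 + 0.26·0.071942 = 1.872905
t=0.520000, w=1.872905: f=0.002227 → w ← 1.872905 + 0.26·0.002227 = 1.873484
t=0.780000, w=1.873484: f=0.000058 → w ← 1.873484 + 0.26·0.000058 = 1.873499
w(1.04) ≈ 1.8735

1.8735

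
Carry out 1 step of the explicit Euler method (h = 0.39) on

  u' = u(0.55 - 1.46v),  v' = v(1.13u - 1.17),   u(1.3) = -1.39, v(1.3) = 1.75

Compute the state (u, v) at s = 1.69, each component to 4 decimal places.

Euler on (u,v): u_{n+1} = u_n + h·u', v_{n+1} = v_n + h·v'.
1.300000: (-1.390000, 1.750000); f=(2.786950, -4.796225) → (-0.303090, -0.120528)
(u(1.69), v(1.69)) ≈ (-0.3031, -0.1205)

-0.3031, -0.1205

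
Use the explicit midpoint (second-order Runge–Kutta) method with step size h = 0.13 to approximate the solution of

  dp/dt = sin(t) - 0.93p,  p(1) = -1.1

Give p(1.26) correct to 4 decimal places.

Midpoint: k1 = f(t_n, p_n); k2 = f(t_n + h/2, p_n + (h/2)·k1); p_{n+1} = p_n + h·k2.
t=1.000000, p=-1.100000:
  k1 = f(1.000000, -1.100000) = 1.864471
  k2 = f(1.065000, -0.978809) = 1.785082
  p ← -1.100000 + 0.13·1.785082 = -0.867939
t=1.130000, p=-0.867939:
  k1 = f(1.130000, -0.867939) = 1.711596
  k2 = f(1.195000, -0.756686) = 1.633933
  p ← -0.867939 + 0.13·1.633933 = -0.655528
p(1.26) ≈ -0.6555

-0.6555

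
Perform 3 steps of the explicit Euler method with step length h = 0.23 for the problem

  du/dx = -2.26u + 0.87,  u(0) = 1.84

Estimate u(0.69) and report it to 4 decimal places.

0.5461

Euler: u_{n+1} = u_n + h·f(x_n, u_n).
x=0.000000, u=1.840000: f=-3.288400 → u ← 1.840000 + 0.23·(-3.288400) = 1.083668
x=0.230000, u=1.083668: f=-1.579090 → u ← 1.083668 + 0.23·(-1.579090) = 0.720477
x=0.460000, u=0.720477: f=-0.758279 → u ← 0.720477 + 0.23·(-0.758279) = 0.546073
u(0.69) ≈ 0.5461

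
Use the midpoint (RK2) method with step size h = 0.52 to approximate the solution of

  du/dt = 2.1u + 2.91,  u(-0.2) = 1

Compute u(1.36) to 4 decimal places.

44.9610

Midpoint: k1 = f(t_n, u_n); k2 = f(t_n + h/2, u_n + (h/2)·k1); u_{n+1} = u_n + h·k2.
t=-0.200000, u=1.000000:
  k1 = f(-0.200000, 1.000000) = 5.010000
  k2 = f(0.060000, 2.302600) = 7.745460
  u ← 1.000000 + 0.52·7.745460 = 5.027639
t=0.320000, u=5.027639:
  k1 = f(0.320000, 5.027639) = 13.468042
  k2 = f(0.580000, 8.529330) = 20.821593
  u ← 5.027639 + 0.52·20.821593 = 15.854868
t=0.840000, u=15.854868:
  k1 = f(0.840000, 15.854868) = 36.205222
  k2 = f(1.100000, 25.268226) = 55.973274
  u ← 15.854868 + 0.52·55.973274 = 44.960970
u(1.36) ≈ 44.9610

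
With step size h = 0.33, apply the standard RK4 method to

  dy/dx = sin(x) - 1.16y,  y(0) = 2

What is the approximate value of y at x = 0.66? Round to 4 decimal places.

1.0950

RK4: k1 = f(x_n, y_n); k2 = f(x_n + h/2, y_n + (h/2)·k1); k3 = f(x_n + h/2, y_n + (h/2)·k2); k4 = f(x_n + h, y_n + h·k3); y_{n+1} = y_n + (h/6)·(k1 + 2k2 + 2k3 + k4).
x=0.000000, y=2.000000:
  k1 = f(0.000000, 2.000000) = -2.320000
  k2 = f(0.165000, 1.617200) = -1.711700
  k3 = f(0.165000, 1.717570) = -1.828128
  k4 = f(0.330000, 1.396718) = -1.296149
  y ← 2.000000 + (0.33/6)·(k1 + 2k2 + 2k3 + k4) = 1.411731
x=0.330000, y=1.411731:
  k1 = f(0.330000, 1.411731) = -1.313565
  k2 = f(0.495000, 1.194993) = -0.911160
  k3 = f(0.495000, 1.261389) = -0.988180
  k4 = f(0.660000, 1.085631) = -0.646215
  y ← 1.411731 + (0.33/6)·(k1 + 2k2 + 2k3 + k4) = 1.095015
y(0.66) ≈ 1.0950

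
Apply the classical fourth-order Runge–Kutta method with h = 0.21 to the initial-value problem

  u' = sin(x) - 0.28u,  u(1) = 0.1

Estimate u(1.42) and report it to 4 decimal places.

0.4575

RK4: k1 = f(x_n, u_n); k2 = f(x_n + h/2, u_n + (h/2)·k1); k3 = f(x_n + h/2, u_n + (h/2)·k2); k4 = f(x_n + h, u_n + h·k3); u_{n+1} = u_n + (h/6)·(k1 + 2k2 + 2k3 + k4).
x=1.000000, u=0.100000:
  k1 = f(1.000000, 0.100000) = 0.813471
  k2 = f(1.105000, 0.185414) = 0.841548
  k3 = f(1.105000, 0.188363) = 0.840723
  k4 = f(1.210000, 0.276552) = 0.858182
  u ← 0.100000 + (0.21/6)·(k1 + 2k2 + 2k3 + k4) = 0.276267
x=1.210000, u=0.276267:
  k1 = f(1.210000, 0.276267) = 0.858261
  k2 = f(1.315000, 0.366384) = 0.864875
  k3 = f(1.315000, 0.367079) = 0.864680
  k4 = f(1.420000, 0.457850) = 0.860454
  u ← 0.276267 + (0.21/6)·(k1 + 2k2 + 2k3 + k4) = 0.457491
u(1.42) ≈ 0.4575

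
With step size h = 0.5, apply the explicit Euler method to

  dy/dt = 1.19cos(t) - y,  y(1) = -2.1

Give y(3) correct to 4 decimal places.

Euler: y_{n+1} = y_n + h·f(t_n, y_n).
t=1.000000, y=-2.100000: f=2.742960 → y ← -2.100000 + 0.5·2.742960 = -0.728520
t=1.500000, y=-0.728520: f=0.812697 → y ← -0.728520 + 0.5·0.812697 = -0.322171
t=2.000000, y=-0.322171: f=-0.173043 → y ← -0.322171 + 0.5·(-0.173043) = -0.408693
t=2.500000, y=-0.408693: f=-0.544668 → y ← -0.408693 + 0.5·(-0.544668) = -0.681027
y(3) ≈ -0.6810

-0.6810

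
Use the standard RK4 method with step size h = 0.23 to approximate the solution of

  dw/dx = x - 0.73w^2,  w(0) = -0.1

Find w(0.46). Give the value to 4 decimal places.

0.0040

RK4: k1 = f(x_n, w_n); k2 = f(x_n + h/2, w_n + (h/2)·k1); k3 = f(x_n + h/2, w_n + (h/2)·k2); k4 = f(x_n + h, w_n + h·k3); w_{n+1} = w_n + (h/6)·(k1 + 2k2 + 2k3 + k4).
x=0.000000, w=-0.100000:
  k1 = f(0.000000, -0.100000) = -0.007300
  k2 = f(0.115000, -0.100840) = 0.107577
  k3 = f(0.115000, -0.087629) = 0.109394
  k4 = f(0.230000, -0.074839) = 0.225911
  w ← -0.100000 + (0.23/6)·(k1 + 2k2 + 2k3 + k4) = -0.074985
x=0.230000, w=-0.074985:
  k1 = f(0.230000, -0.074985) = 0.225895
  k2 = f(0.345000, -0.049007) = 0.343247
  k3 = f(0.345000, -0.035512) = 0.344079
  k4 = f(0.460000, 0.004153) = 0.459987
  w ← -0.074985 + (0.23/6)·(k1 + 2k2 + 2k3 + k4) = 0.004002
w(0.46) ≈ 0.0040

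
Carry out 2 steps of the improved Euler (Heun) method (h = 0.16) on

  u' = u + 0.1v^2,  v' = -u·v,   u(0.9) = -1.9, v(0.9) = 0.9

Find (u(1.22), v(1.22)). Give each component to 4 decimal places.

-2.5547, 1.8037

Heun on (u,v): k1 = f(x_n, state_n); k2 = f(x_n + h, state_n + h·k1); state_{n+1} = state_n + (h/2)·(k1 + k2).
0.900000: (-1.900000, 0.900000)
  k1 = (-1.819000, 1.710000)
  predictor → (-2.191040, 1.173600)
  k2 = (-2.053306, 2.571405)
  → (-2.209785, 1.242512)
1.060000: (-2.209785, 1.242512)
  k1 = (-2.055401, 2.745685)
  predictor → (-2.538649, 1.681822)
  k2 = (-2.255796, 4.269555)
  → (-2.554680, 1.803732)
(u(1.22), v(1.22)) ≈ (-2.5547, 1.8037)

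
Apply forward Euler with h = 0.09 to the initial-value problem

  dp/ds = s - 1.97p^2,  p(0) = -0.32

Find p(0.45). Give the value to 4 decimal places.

-0.3439

Euler: p_{n+1} = p_n + h·f(s_n, p_n).
s=0.000000, p=-0.320000: f=-0.201728 → p ← -0.320000 + 0.09·(-0.201728) = -0.338156
s=0.090000, p=-0.338156: f=-0.135268 → p ← -0.338156 + 0.09·(-0.135268) = -0.350330
s=0.180000, p=-0.350330: f=-0.061780 → p ← -0.350330 + 0.09·(-0.061780) = -0.355890
s=0.270000, p=-0.355890: f=0.020485 → p ← -0.355890 + 0.09·0.020485 = -0.354046
s=0.360000, p=-0.354046: f=0.113063 → p ← -0.354046 + 0.09·0.113063 = -0.343871
p(0.45) ≈ -0.3439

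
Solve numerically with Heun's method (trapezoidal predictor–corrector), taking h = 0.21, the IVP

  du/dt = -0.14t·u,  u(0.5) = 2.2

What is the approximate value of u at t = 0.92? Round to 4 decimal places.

Heun: k1 = f(t_n, u_n); k2 = f(t_n + h, u_n + h·k1); u_{n+1} = u_n + (h/2)·(k1 + k2).
t=0.500000, u=2.200000:
  k1 = f(0.500000, 2.200000) = -0.154000
  k2 = f(0.710000, 2.167660) = -0.215465
  u ← 2.200000 + (0.21/2)·(-0.154000 + (-0.215465)) = 2.161206
t=0.710000, u=2.161206:
  k1 = f(0.710000, 2.161206) = -0.214824
  k2 = f(0.920000, 2.116093) = -0.272553
  u ← 2.161206 + (0.21/2)·(-0.214824 + (-0.272553)) = 2.110032
u(0.92) ≈ 2.1100

2.1100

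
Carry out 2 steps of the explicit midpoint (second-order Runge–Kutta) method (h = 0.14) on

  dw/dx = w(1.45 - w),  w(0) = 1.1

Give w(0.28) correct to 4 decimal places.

1.1962

Midpoint: k1 = f(x_n, w_n); k2 = f(x_n + h/2, w_n + (h/2)·k1); w_{n+1} = w_n + h·k2.
x=0.000000, w=1.100000:
  k1 = f(0.000000, 1.100000) = 0.385000
  k2 = f(0.070000, 1.126950) = 0.364061
  w ← 1.100000 + 0.14·0.364061 = 1.150969
x=0.140000, w=1.150969:
  k1 = f(0.140000, 1.150969) = 0.344176
  k2 = f(0.210000, 1.175061) = 0.323070
  w ← 1.150969 + 0.14·0.323070 = 1.196198
w(0.28) ≈ 1.1962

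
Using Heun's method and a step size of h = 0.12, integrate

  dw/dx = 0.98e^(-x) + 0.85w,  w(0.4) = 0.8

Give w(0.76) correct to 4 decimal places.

Heun: k1 = f(x_n, w_n); k2 = f(x_n + h, w_n + h·k1); w_{n+1} = w_n + (h/2)·(k1 + k2).
x=0.400000, w=0.800000:
  k1 = f(0.400000, 0.800000) = 1.336914
  k2 = f(0.520000, 0.960430) = 1.398995
  w ← 0.800000 + (0.12/2)·(1.336914 + 1.398995) = 0.964155
x=0.520000, w=0.964155:
  k1 = f(0.520000, 0.964155) = 1.402161
  k2 = f(0.640000, 1.132414) = 1.479298
  w ← 0.964155 + (0.12/2)·(1.402161 + 1.479298) = 1.137042
x=0.640000, w=1.137042:
  k1 = f(0.640000, 1.137042) = 1.483232
  k2 = f(0.760000, 1.315030) = 1.576089
  w ← 1.137042 + (0.12/2)·(1.483232 + 1.576089) = 1.320601
w(0.76) ≈ 1.3206

1.3206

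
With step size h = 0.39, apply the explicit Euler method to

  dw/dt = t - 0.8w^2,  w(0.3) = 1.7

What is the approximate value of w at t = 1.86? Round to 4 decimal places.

Euler: w_{n+1} = w_n + h·f(t_n, w_n).
t=0.300000, w=1.700000: f=-2.012000 → w ← 1.700000 + 0.39·(-2.012000) = 0.915320
t=0.690000, w=0.915320: f=0.019751 → w ← 0.915320 + 0.39·0.019751 = 0.923023
t=1.080000, w=0.923023: f=0.398423 → w ← 0.923023 + 0.39·0.398423 = 1.078408
t=1.470000, w=1.078408: f=0.539629 → w ← 1.078408 + 0.39·0.539629 = 1.288863
w(1.86) ≈ 1.2889

1.2889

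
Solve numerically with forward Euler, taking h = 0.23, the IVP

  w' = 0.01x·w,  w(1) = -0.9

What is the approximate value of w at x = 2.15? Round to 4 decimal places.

Euler: w_{n+1} = w_n + h·f(x_n, w_n).
x=1.000000, w=-0.900000: f=-0.009000 → w ← -0.900000 + 0.23·(-0.009000) = -0.902070
x=1.230000, w=-0.902070: f=-0.011095 → w ← -0.902070 + 0.23·(-0.011095) = -0.904622
x=1.460000, w=-0.904622: f=-0.013207 → w ← -0.904622 + 0.23·(-0.013207) = -0.907660
x=1.690000, w=-0.907660: f=-0.015339 → w ← -0.907660 + 0.23·(-0.015339) = -0.911188
x=1.920000, w=-0.911188: f=-0.017495 → w ← -0.911188 + 0.23·(-0.017495) = -0.915212
w(2.15) ≈ -0.9152

-0.9152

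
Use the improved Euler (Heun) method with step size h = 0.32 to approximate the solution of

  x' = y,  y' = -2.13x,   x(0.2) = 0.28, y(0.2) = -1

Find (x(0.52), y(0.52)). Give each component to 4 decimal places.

-0.0705, -1.0818

Heun on (x,y): k1 = f(s_n, state_n); k2 = f(s_n + h, state_n + h·k1); state_{n+1} = state_n + (h/2)·(k1 + k2).
0.200000: (0.280000, -1.000000)
  k1 = (-1.000000, -0.596400)
  predictor → (-0.040000, -1.190848)
  k2 = (-1.190848, 0.085200)
  → (-0.070536, -1.081792)
(x(0.52), y(0.52)) ≈ (-0.0705, -1.0818)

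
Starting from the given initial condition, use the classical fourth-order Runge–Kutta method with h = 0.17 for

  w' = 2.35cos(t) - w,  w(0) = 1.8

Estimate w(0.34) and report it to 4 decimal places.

RK4: k1 = f(t_n, w_n); k2 = f(t_n + h/2, w_n + (h/2)·k1); k3 = f(t_n + h/2, w_n + (h/2)·k2); k4 = f(t_n + h, w_n + h·k3); w_{n+1} = w_n + (h/6)·(k1 + 2k2 + 2k3 + k4).
t=0.000000, w=1.800000:
  k1 = f(0.000000, 1.800000) = 0.550000
  k2 = f(0.085000, 1.846750) = 0.494766
  k3 = f(0.085000, 1.842055) = 0.499461
  k4 = f(0.170000, 1.884908) = 0.431216
  w ← 1.800000 + (0.17/6)·(k1 + 2k2 + 2k3 + k4) = 1.884141
t=0.170000, w=1.884141:
  k1 = f(0.170000, 1.884141) = 0.431984
  k2 = f(0.255000, 1.920859) = 0.353150
  k3 = f(0.255000, 1.914158) = 0.359850
  k4 = f(0.340000, 1.945315) = 0.270158
  w ← 1.884141 + (0.17/6)·(k1 + 2k2 + 2k3 + k4) = 1.944438
w(0.34) ≈ 1.9444

1.9444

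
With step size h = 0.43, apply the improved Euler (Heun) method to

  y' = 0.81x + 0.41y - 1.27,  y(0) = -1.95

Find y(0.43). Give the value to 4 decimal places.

Heun: k1 = f(x_n, y_n); k2 = f(x_n + h, y_n + h·k1); y_{n+1} = y_n + (h/2)·(k1 + k2).
x=0.000000, y=-1.950000:
  k1 = f(0.000000, -1.950000) = -2.069500
  k2 = f(0.430000, -2.839885) = -2.086053
  y ← -1.950000 + (0.43/2)·(-2.069500 + (-2.086053)) = -2.843444
y(0.43) ≈ -2.8434

-2.8434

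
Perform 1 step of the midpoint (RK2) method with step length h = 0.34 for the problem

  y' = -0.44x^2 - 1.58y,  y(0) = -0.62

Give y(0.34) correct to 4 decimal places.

-0.3807

Midpoint: k1 = f(x_n, y_n); k2 = f(x_n + h/2, y_n + (h/2)·k1); y_{n+1} = y_n + h·k2.
x=0.000000, y=-0.620000:
  k1 = f(0.000000, -0.620000) = 0.979600
  k2 = f(0.170000, -0.453468) = 0.703763
  y ← -0.620000 + 0.34·0.703763 = -0.380720
y(0.34) ≈ -0.3807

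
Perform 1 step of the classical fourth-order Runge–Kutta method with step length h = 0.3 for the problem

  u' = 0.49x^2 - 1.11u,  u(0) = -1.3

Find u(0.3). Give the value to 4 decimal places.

-0.9278

RK4: k1 = f(x_n, u_n); k2 = f(x_n + h/2, u_n + (h/2)·k1); k3 = f(x_n + h/2, u_n + (h/2)·k2); k4 = f(x_n + h, u_n + h·k3); u_{n+1} = u_n + (h/6)·(k1 + 2k2 + 2k3 + k4).
x=0.000000, u=-1.300000:
  k1 = f(0.000000, -1.300000) = 1.443000
  k2 = f(0.150000, -1.083550) = 1.213766
  k3 = f(0.150000, -1.117935) = 1.251933
  k4 = f(0.300000, -0.924420) = 1.070206
  u ← -1.300000 + (0.3/6)·(k1 + 2k2 + 2k3 + k4) = -0.927770
u(0.3) ≈ -0.9278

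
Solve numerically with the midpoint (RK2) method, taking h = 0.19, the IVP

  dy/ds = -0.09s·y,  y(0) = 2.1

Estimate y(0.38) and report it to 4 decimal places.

2.0864

Midpoint: k1 = f(s_n, y_n); k2 = f(s_n + h/2, y_n + (h/2)·k1); y_{n+1} = y_n + h·k2.
s=0.000000, y=2.100000:
  k1 = f(0.000000, 2.100000) = 0.000000
  k2 = f(0.095000, 2.100000) = -0.017955
  y ← 2.100000 + 0.19·(-0.017955) = 2.096589
s=0.190000, y=2.096589:
  k1 = f(0.190000, 2.096589) = -0.035852
  k2 = f(0.285000, 2.093183) = -0.053690
  y ← 2.096589 + 0.19·(-0.053690) = 2.086387
y(0.38) ≈ 2.0864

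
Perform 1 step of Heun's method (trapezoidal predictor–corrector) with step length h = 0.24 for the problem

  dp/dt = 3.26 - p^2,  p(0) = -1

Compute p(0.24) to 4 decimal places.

-0.3627

Heun: k1 = f(t_n, p_n); k2 = f(t_n + h, p_n + h·k1); p_{n+1} = p_n + (h/2)·(k1 + k2).
t=0.000000, p=-1.000000:
  k1 = f(0.000000, -1.000000) = 2.260000
  k2 = f(0.240000, -0.457600) = 3.050602
  p ← -1.000000 + (0.24/2)·(2.260000 + 3.050602) = -0.362728
p(0.24) ≈ -0.3627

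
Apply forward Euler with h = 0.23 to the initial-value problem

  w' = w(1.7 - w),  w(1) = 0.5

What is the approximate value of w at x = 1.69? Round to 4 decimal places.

Euler: w_{n+1} = w_n + h·f(x_n, w_n).
x=1.000000, w=0.500000: f=0.600000 → w ← 0.500000 + 0.23·0.600000 = 0.638000
x=1.230000, w=0.638000: f=0.677556 → w ← 0.638000 + 0.23·0.677556 = 0.793838
x=1.460000, w=0.793838: f=0.719346 → w ← 0.793838 + 0.23·0.719346 = 0.959287
w(1.69) ≈ 0.9593

0.9593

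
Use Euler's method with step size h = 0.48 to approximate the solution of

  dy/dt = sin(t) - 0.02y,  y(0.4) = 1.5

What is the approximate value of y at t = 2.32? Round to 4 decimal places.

Euler: y_{n+1} = y_n + h·f(t_n, y_n).
t=0.400000, y=1.500000: f=0.359418 → y ← 1.500000 + 0.48·0.359418 = 1.672521
t=0.880000, y=1.672521: f=0.737288 → y ← 1.672521 + 0.48·0.737288 = 2.026419
t=1.360000, y=2.026419: f=0.937336 → y ← 2.026419 + 0.48·0.937336 = 2.476341
t=1.840000, y=2.476341: f=0.914456 → y ← 2.476341 + 0.48·0.914456 = 2.915280
y(2.32) ≈ 2.9153

2.9153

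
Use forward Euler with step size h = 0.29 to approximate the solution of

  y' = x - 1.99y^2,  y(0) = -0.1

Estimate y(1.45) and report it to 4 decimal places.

Euler: y_{n+1} = y_n + h·f(x_n, y_n).
x=0.000000, y=-0.100000: f=-0.019900 → y ← -0.100000 + 0.29·(-0.019900) = -0.105771
x=0.290000, y=-0.105771: f=0.267737 → y ← -0.105771 + 0.29·0.267737 = -0.028127
x=0.580000, y=-0.028127: f=0.578426 → y ← -0.028127 + 0.29·0.578426 = 0.139616
x=0.870000, y=0.139616: f=0.831210 → y ← 0.139616 + 0.29·0.831210 = 0.380667
x=1.160000, y=0.380667: f=0.871634 → y ← 0.380667 + 0.29·0.871634 = 0.633441
y(1.45) ≈ 0.6334

0.6334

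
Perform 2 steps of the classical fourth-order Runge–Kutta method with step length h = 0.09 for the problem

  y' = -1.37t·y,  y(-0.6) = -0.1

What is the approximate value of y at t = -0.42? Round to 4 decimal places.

-0.1134

RK4: k1 = f(t_n, y_n); k2 = f(t_n + h/2, y_n + (h/2)·k1); k3 = f(t_n + h/2, y_n + (h/2)·k2); k4 = f(t_n + h, y_n + h·k3); y_{n+1} = y_n + (h/6)·(k1 + 2k2 + 2k3 + k4).
t=-0.600000, y=-0.100000:
  k1 = f(-0.600000, -0.100000) = -0.082200
  k2 = f(-0.555000, -0.103699) = -0.078848
  k3 = f(-0.555000, -0.103548) = -0.078733
  k4 = f(-0.510000, -0.107086) = -0.074821
  y ← -0.100000 + (0.09/6)·(k1 + 2k2 + 2k3 + k4) = -0.107083
t=-0.510000, y=-0.107083:
  k1 = f(-0.510000, -0.107083) = -0.074819
  k2 = f(-0.465000, -0.110450) = -0.070362
  k3 = f(-0.465000, -0.110249) = -0.070234
  k4 = f(-0.420000, -0.113404) = -0.065253
  y ← -0.107083 + (0.09/6)·(k1 + 2k2 + 2k3 + k4) = -0.113402
y(-0.42) ≈ -0.1134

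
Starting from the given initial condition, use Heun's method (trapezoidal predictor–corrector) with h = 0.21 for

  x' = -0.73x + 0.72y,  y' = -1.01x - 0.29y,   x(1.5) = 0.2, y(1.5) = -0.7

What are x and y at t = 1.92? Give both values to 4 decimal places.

Heun on (x,y): k1 = f(t_n, state_n); k2 = f(t_n + h, state_n + h·k1); state_{n+1} = state_n + (h/2)·(k1 + k2).
1.500000: (0.200000, -0.700000)
  k1 = (-0.650000, 0.001000)
  predictor → (0.063500, -0.699790)
  k2 = (-0.550204, 0.138804)
  → (0.073979, -0.685321)
1.710000: (0.073979, -0.685321)
  k1 = (-0.547435, 0.124025)
  predictor → (-0.040983, -0.659275)
  k2 = (-0.444761, 0.232582)
  → (-0.030202, -0.647877)
(x(1.92), y(1.92)) ≈ (-0.0302, -0.6479)

-0.0302, -0.6479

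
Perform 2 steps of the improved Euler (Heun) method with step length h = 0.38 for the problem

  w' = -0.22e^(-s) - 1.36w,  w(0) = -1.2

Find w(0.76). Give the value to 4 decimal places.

Heun: k1 = f(s_n, w_n); k2 = f(s_n + h, w_n + h·k1); w_{n+1} = w_n + (h/2)·(k1 + k2).
s=0.000000, w=-1.200000:
  k1 = f(0.000000, -1.200000) = 1.412000
  k2 = f(0.380000, -0.663440) = 0.751829
  w ← -1.200000 + (0.38/2)·(1.412000 + 0.751829) = -0.788873
s=0.380000, w=-0.788873:
  k1 = f(0.380000, -0.788873) = 0.922417
  k2 = f(0.760000, -0.438354) = 0.493275
  w ← -0.788873 + (0.38/2)·(0.922417 + 0.493275) = -0.519891
w(0.76) ≈ -0.5199

-0.5199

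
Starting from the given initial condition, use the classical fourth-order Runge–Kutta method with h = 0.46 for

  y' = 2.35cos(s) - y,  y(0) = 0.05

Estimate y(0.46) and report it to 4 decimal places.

0.8638

RK4: k1 = f(s_n, y_n); k2 = f(s_n + h/2, y_n + (h/2)·k1); k3 = f(s_n + h/2, y_n + (h/2)·k2); k4 = f(s_n + h, y_n + h·k3); y_{n+1} = y_n + (h/6)·(k1 + 2k2 + 2k3 + k4).
s=0.000000, y=0.050000:
  k1 = f(0.000000, 0.050000) = 2.300000
  k2 = f(0.230000, 0.579000) = 1.709116
  k3 = f(0.230000, 0.443097) = 1.845019
  k4 = f(0.460000, 0.898709) = 1.207014
  y ← 0.050000 + (0.46/6)·(k1 + 2k2 + 2k3 + k4) = 0.863839
y(0.46) ≈ 0.8638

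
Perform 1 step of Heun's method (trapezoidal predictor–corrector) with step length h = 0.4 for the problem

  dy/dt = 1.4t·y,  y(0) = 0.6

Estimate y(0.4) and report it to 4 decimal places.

0.6672

Heun: k1 = f(t_n, y_n); k2 = f(t_n + h, y_n + h·k1); y_{n+1} = y_n + (h/2)·(k1 + k2).
t=0.000000, y=0.600000:
  k1 = f(0.000000, 0.600000) = 0.000000
  k2 = f(0.400000, 0.600000) = 0.336000
  y ← 0.600000 + (0.4/2)·(0.000000 + 0.336000) = 0.667200
y(0.4) ≈ 0.6672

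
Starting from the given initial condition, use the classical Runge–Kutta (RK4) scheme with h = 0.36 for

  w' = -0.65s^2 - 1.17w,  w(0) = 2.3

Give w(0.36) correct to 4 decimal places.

RK4: k1 = f(s_n, w_n); k2 = f(s_n + h/2, w_n + (h/2)·k1); k3 = f(s_n + h/2, w_n + (h/2)·k2); k4 = f(s_n + h, w_n + h·k3); w_{n+1} = w_n + (h/6)·(k1 + 2k2 + 2k3 + k4).
s=0.000000, w=2.300000:
  k1 = f(0.000000, 2.300000) = -2.691000
  k2 = f(0.180000, 1.815620) = -2.145335
  k3 = f(0.180000, 1.913840) = -2.260252
  k4 = f(0.360000, 1.486309) = -1.823222
  w ← 2.300000 + (0.36/6)·(k1 + 2k2 + 2k3 + k4) = 1.500476
w(0.36) ≈ 1.5005

1.5005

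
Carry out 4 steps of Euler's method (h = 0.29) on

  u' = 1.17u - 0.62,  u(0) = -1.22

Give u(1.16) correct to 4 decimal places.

-5.1003

Euler: u_{n+1} = u_n + h·f(t_n, u_n).
t=0.000000, u=-1.220000: f=-2.047400 → u ← -1.220000 + 0.29·(-2.047400) = -1.813746
t=0.290000, u=-1.813746: f=-2.742083 → u ← -1.813746 + 0.29·(-2.742083) = -2.608950
t=0.580000, u=-2.608950: f=-3.672472 → u ← -2.608950 + 0.29·(-3.672472) = -3.673967
t=0.870000, u=-3.673967: f=-4.918541 → u ← -3.673967 + 0.29·(-4.918541) = -5.100344
u(1.16) ≈ -5.1003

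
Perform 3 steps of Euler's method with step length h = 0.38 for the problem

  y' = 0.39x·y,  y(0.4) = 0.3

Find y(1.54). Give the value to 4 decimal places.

Euler: y_{n+1} = y_n + h·f(x_n, y_n).
x=0.400000, y=0.300000: f=0.046800 → y ← 0.300000 + 0.38·0.046800 = 0.317784
x=0.780000, y=0.317784: f=0.096670 → y ← 0.317784 + 0.38·0.096670 = 0.354519
x=1.160000, y=0.354519: f=0.160384 → y ← 0.354519 + 0.38·0.160384 = 0.415465
y(1.54) ≈ 0.4155

0.4155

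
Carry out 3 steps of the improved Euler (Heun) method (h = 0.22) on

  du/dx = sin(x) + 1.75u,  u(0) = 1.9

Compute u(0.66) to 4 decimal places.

6.2026

Heun: k1 = f(x_n, u_n); k2 = f(x_n + h, u_n + h·k1); u_{n+1} = u_n + (h/2)·(k1 + k2).
x=0.000000, u=1.900000:
  k1 = f(0.000000, 1.900000) = 3.325000
  k2 = f(0.220000, 2.631500) = 4.823355
  u ← 1.900000 + (0.22/2)·(3.325000 + 4.823355) = 2.796319
x=0.220000, u=2.796319:
  k1 = f(0.220000, 2.796319) = 5.111788
  k2 = f(0.440000, 3.920912) = 7.287536
  u ← 2.796319 + (0.22/2)·(5.111788 + 7.287536) = 4.160245
x=0.440000, u=4.160245:
  k1 = f(0.440000, 4.160245) = 7.706368
  k2 = f(0.660000, 5.855646) = 10.860497
  u ← 4.160245 + (0.22/2)·(7.706368 + 10.860497) = 6.202600
u(0.66) ≈ 6.2026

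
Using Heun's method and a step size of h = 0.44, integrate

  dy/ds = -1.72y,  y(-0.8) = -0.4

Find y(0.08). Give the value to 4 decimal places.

-0.1122

Heun: k1 = f(s_n, y_n); k2 = f(s_n + h, y_n + h·k1); y_{n+1} = y_n + (h/2)·(k1 + k2).
s=-0.800000, y=-0.400000:
  k1 = f(-0.800000, -0.400000) = 0.688000
  k2 = f(-0.360000, -0.097280) = 0.167322
  y ← -0.400000 + (0.44/2)·(0.688000 + 0.167322) = -0.211829
s=-0.360000, y=-0.211829:
  k1 = f(-0.360000, -0.211829) = 0.364346
  k2 = f(0.080000, -0.051517) = 0.088609
  y ← -0.211829 + (0.44/2)·(0.364346 + 0.088609) = -0.112179
y(0.08) ≈ -0.1122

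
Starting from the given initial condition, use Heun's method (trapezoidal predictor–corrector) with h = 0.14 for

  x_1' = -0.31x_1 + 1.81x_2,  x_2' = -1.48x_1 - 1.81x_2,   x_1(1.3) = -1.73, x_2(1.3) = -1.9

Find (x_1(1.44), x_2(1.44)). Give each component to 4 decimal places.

Heun on (x_1,x_2): k1 = f(t_n, state_n); k2 = f(t_n + h, state_n + h·k1); state_{n+1} = state_n + (h/2)·(k1 + k2).
1.300000: (-1.730000, -1.900000)
  k1 = (-2.902700, 5.999400)
  predictor → (-2.136378, -1.060084)
  k2 = (-1.256475, 5.080591)
  → (-2.021142, -1.124401)
(x_1(1.44), x_2(1.44)) ≈ (-2.0211, -1.1244)

-2.0211, -1.1244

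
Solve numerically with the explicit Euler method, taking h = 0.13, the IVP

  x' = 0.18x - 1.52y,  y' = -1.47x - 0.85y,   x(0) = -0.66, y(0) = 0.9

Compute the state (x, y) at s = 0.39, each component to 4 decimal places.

-1.2762, 1.0801

Euler on (x,y): x_{n+1} = x_n + h·x', y_{n+1} = y_n + h·y'.
0.000000: (-0.660000, 0.900000); f=(-1.486800, 0.205200) → (-0.853284, 0.926676)
0.130000: (-0.853284, 0.926676); f=(-1.562139, 0.466653) → (-1.056362, 0.987341)
0.260000: (-1.056362, 0.987341); f=(-1.690903, 0.713612) → (-1.276179, 1.080110)
(x(0.39), y(0.39)) ≈ (-1.2762, 1.0801)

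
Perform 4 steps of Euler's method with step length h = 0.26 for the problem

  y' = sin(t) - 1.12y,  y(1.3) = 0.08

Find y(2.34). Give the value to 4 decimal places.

Euler: y_{n+1} = y_n + h·f(t_n, y_n).
t=1.300000, y=0.080000: f=0.873958 → y ← 0.080000 + 0.26·0.873958 = 0.307229
t=1.560000, y=0.307229: f=0.655845 → y ← 0.307229 + 0.26·0.655845 = 0.477749
t=1.820000, y=0.477749: f=0.434030 → y ← 0.477749 + 0.26·0.434030 = 0.590597
t=2.080000, y=0.590597: f=0.211665 → y ← 0.590597 + 0.26·0.211665 = 0.645630
y(2.34) ≈ 0.6456

0.6456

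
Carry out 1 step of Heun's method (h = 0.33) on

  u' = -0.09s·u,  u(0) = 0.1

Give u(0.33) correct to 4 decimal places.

0.0995

Heun: k1 = f(s_n, u_n); k2 = f(s_n + h, u_n + h·k1); u_{n+1} = u_n + (h/2)·(k1 + k2).
s=0.000000, u=0.100000:
  k1 = f(0.000000, 0.100000) = 0.000000
  k2 = f(0.330000, 0.100000) = -0.002970
  u ← 0.100000 + (0.33/2)·(0.000000 + (-0.002970)) = 0.099510
u(0.33) ≈ 0.0995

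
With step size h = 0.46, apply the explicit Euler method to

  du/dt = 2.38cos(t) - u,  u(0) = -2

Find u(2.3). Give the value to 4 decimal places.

0.1701

Euler: u_{n+1} = u_n + h·f(t_n, u_n).
t=0.000000, u=-2.000000: f=4.380000 → u ← -2.000000 + 0.46·4.380000 = 0.014800
t=0.460000, u=0.014800: f=2.117805 → u ← 0.014800 + 0.46·2.117805 = 0.988990
t=0.920000, u=0.988990: f=0.452862 → u ← 0.988990 + 0.46·0.452862 = 1.197307
t=1.380000, u=1.197307: f=-0.745961 → u ← 1.197307 + 0.46·(-0.745961) = 0.854164
t=1.840000, u=0.854164: f=-1.487158 → u ← 0.854164 + 0.46·(-1.487158) = 0.170072
u(2.3) ≈ 0.1701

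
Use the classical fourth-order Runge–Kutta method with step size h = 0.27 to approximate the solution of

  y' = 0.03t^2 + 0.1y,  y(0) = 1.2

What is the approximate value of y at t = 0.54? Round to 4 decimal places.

RK4: k1 = f(t_n, y_n); k2 = f(t_n + h/2, y_n + (h/2)·k1); k3 = f(t_n + h/2, y_n + (h/2)·k2); k4 = f(t_n + h, y_n + h·k3); y_{n+1} = y_n + (h/6)·(k1 + 2k2 + 2k3 + k4).
t=0.000000, y=1.200000:
  k1 = f(0.000000, 1.200000) = 0.120000
  k2 = f(0.135000, 1.216200) = 0.122167
  k3 = f(0.135000, 1.216493) = 0.122196
  k4 = f(0.270000, 1.232993) = 0.125486
  y ← 1.200000 + (0.27/6)·(k1 + 2k2 + 2k3 + k4) = 1.233040
t=0.270000, y=1.233040:
  k1 = f(0.270000, 1.233040) = 0.125491
  k2 = f(0.405000, 1.249981) = 0.129919
  k3 = f(0.405000, 1.250579) = 0.129979
  k4 = f(0.540000, 1.268134) = 0.135561
  y ← 1.233040 + (0.27/6)·(k1 + 2k2 + 2k3 + k4) = 1.268178
y(0.54) ≈ 1.2682

1.2682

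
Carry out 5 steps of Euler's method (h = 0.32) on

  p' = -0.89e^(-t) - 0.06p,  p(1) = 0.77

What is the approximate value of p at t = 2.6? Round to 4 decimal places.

0.4085

Euler: p_{n+1} = p_n + h·f(t_n, p_n).
t=1.000000, p=0.770000: f=-0.373613 → p ← 0.770000 + 0.32·(-0.373613) = 0.650444
t=1.320000, p=0.650444: f=-0.276777 → p ← 0.650444 + 0.32·(-0.276777) = 0.561875
t=1.640000, p=0.561875: f=-0.206355 → p ← 0.561875 + 0.32·(-0.206355) = 0.495842
t=1.960000, p=0.495842: f=-0.155114 → p ← 0.495842 + 0.32·(-0.155114) = 0.446205
t=2.280000, p=0.446205: f=-0.117805 → p ← 0.446205 + 0.32·(-0.117805) = 0.408507
p(2.6) ≈ 0.4085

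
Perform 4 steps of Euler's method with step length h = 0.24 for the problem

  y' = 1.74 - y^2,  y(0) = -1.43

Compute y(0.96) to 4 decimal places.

Euler: y_{n+1} = y_n + h·f(s_n, y_n).
s=0.000000, y=-1.430000: f=-0.304900 → y ← -1.430000 + 0.24·(-0.304900) = -1.503176
s=0.240000, y=-1.503176: f=-0.519538 → y ← -1.503176 + 0.24·(-0.519538) = -1.627865
s=0.480000, y=-1.627865: f=-0.909945 → y ← -1.627865 + 0.24·(-0.909945) = -1.846252
s=0.720000, y=-1.846252: f=-1.668646 → y ← -1.846252 + 0.24·(-1.668646) = -2.246727
y(0.96) ≈ -2.2467

-2.2467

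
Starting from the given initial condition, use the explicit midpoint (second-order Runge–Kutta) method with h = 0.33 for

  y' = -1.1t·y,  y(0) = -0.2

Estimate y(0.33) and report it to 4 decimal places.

-0.1880

Midpoint: k1 = f(t_n, y_n); k2 = f(t_n + h/2, y_n + (h/2)·k1); y_{n+1} = y_n + h·k2.
t=0.000000, y=-0.200000:
  k1 = f(0.000000, -0.200000) = 0.000000
  k2 = f(0.165000, -0.200000) = 0.036300
  y ← -0.200000 + 0.33·0.036300 = -0.188021
y(0.33) ≈ -0.1880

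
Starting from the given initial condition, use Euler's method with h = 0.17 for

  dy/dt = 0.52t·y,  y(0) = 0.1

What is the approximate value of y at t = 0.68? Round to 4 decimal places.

Euler: y_{n+1} = y_n + h·f(t_n, y_n).
t=0.000000, y=0.100000: f=0.000000 → y ← 0.100000 + 0.17·0.000000 = 0.100000
t=0.170000, y=0.100000: f=0.008840 → y ← 0.100000 + 0.17·0.008840 = 0.101503
t=0.340000, y=0.101503: f=0.017946 → y ← 0.101503 + 0.17·0.017946 = 0.104554
t=0.510000, y=0.104554: f=0.027728 → y ← 0.104554 + 0.17·0.027728 = 0.109267
y(0.68) ≈ 0.1093

0.1093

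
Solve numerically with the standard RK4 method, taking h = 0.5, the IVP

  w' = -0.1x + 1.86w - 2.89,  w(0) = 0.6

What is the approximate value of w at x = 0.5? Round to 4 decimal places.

-0.8743

RK4: k1 = f(x_n, w_n); k2 = f(x_n + h/2, w_n + (h/2)·k1); k3 = f(x_n + h/2, w_n + (h/2)·k2); k4 = f(x_n + h, w_n + h·k3); w_{n+1} = w_n + (h/6)·(k1 + 2k2 + 2k3 + k4).
x=0.000000, w=0.600000:
  k1 = f(0.000000, 0.600000) = -1.774000
  k2 = f(0.250000, 0.156500) = -2.623910
  k3 = f(0.250000, -0.055978) = -3.019118
  k4 = f(0.500000, -0.909559) = -4.631780
  w ← 0.600000 + (0.5/6)·(k1 + 2k2 + 2k3 + k4) = -0.874320
w(0.5) ≈ -0.8743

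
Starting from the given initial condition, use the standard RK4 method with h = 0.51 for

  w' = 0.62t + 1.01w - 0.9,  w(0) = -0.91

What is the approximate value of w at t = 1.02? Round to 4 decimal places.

RK4: k1 = f(t_n, w_n); k2 = f(t_n + h/2, w_n + (h/2)·k1); k3 = f(t_n + h/2, w_n + (h/2)·k2); k4 = f(t_n + h, w_n + h·k3); w_{n+1} = w_n + (h/6)·(k1 + 2k2 + 2k3 + k4).
t=0.000000, w=-0.910000:
  k1 = f(0.000000, -0.910000) = -1.819100
  k2 = f(0.255000, -1.373871) = -2.129509
  k3 = f(0.255000, -1.453025) = -2.209455
  k4 = f(0.510000, -2.036822) = -2.640990
  w ← -0.910000 + (0.51/6)·(k1 + 2k2 + 2k3 + k4) = -2.026732
t=0.510000, w=-2.026732:
  k1 = f(0.510000, -2.026732) = -2.630799
  k2 = f(0.765000, -2.697585) = -3.150261
  k3 = f(0.765000, -2.830048) = -3.284049
  k4 = f(1.020000, -3.701596) = -4.006212
  w ← -2.026732 + (0.51/6)·(k1 + 2k2 + 2k3 + k4) = -3.684710
w(1.02) ≈ -3.6847

-3.6847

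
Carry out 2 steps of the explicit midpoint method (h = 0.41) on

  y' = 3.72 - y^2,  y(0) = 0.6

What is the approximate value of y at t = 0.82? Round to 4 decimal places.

1.6715

Midpoint: k1 = f(t_n, y_n); k2 = f(t_n + h/2, y_n + (h/2)·k1); y_{n+1} = y_n + h·k2.
t=0.000000, y=0.600000:
  k1 = f(0.000000, 0.600000) = 3.360000
  k2 = f(0.205000, 1.288800) = 2.058995
  y ← 0.600000 + 0.41·2.058995 = 1.444188
t=0.410000, y=1.444188:
  k1 = f(0.410000, 1.444188) = 1.634322
  k2 = f(0.615000, 1.779224) = 0.554363
  y ← 1.444188 + 0.41·0.554363 = 1.671477
y(0.82) ≈ 1.6715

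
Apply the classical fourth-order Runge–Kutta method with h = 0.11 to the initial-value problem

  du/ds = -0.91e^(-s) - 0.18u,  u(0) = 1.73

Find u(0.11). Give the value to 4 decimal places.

RK4: k1 = f(s_n, u_n); k2 = f(s_n + h/2, u_n + (h/2)·k1); k3 = f(s_n + h/2, u_n + (h/2)·k2); k4 = f(s_n + h, u_n + h·k3); u_{n+1} = u_n + (h/6)·(k1 + 2k2 + 2k3 + k4).
s=0.000000, u=1.730000:
  k1 = f(0.000000, 1.730000) = -1.221400
  k2 = f(0.055000, 1.662823) = -1.160610
  k3 = f(0.055000, 1.666166) = -1.161211
  k4 = f(0.110000, 1.602267) = -1.103617
  u ← 1.730000 + (0.11/6)·(k1 + 2k2 + 2k3 + k4) = 1.602241
u(0.11) ≈ 1.6022

1.6022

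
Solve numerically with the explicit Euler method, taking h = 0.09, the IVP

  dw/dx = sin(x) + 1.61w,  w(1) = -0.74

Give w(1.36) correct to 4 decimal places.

-0.8720

Euler: w_{n+1} = w_n + h·f(x_n, w_n).
x=1.000000, w=-0.740000: f=-0.349929 → w ← -0.740000 + 0.09·(-0.349929) = -0.771494
x=1.090000, w=-0.771494: f=-0.355478 → w ← -0.771494 + 0.09·(-0.355478) = -0.803487
x=1.180000, w=-0.803487: f=-0.369007 → w ← -0.803487 + 0.09·(-0.369007) = -0.836697
x=1.270000, w=-0.836697: f=-0.391982 → w ← -0.836697 + 0.09·(-0.391982) = -0.871976
w(1.36) ≈ -0.8720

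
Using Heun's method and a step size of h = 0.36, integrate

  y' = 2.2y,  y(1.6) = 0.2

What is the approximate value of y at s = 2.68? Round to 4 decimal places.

1.8671

Heun: k1 = f(s_n, y_n); k2 = f(s_n + h, y_n + h·k1); y_{n+1} = y_n + (h/2)·(k1 + k2).
s=1.600000, y=0.200000:
  k1 = f(1.600000, 0.200000) = 0.440000
  k2 = f(1.960000, 0.358400) = 0.788480
  y ← 0.200000 + (0.36/2)·(0.440000 + 0.788480) = 0.421126
s=1.960000, y=0.421126:
  k1 = f(1.960000, 0.421126) = 0.926478
  k2 = f(2.320000, 0.754659) = 1.660249
  y ← 0.421126 + (0.36/2)·(0.926478 + 1.660249) = 0.886737
s=2.320000, y=0.886737:
  k1 = f(2.320000, 0.886737) = 1.950822
  k2 = f(2.680000, 1.589033) = 3.495873
  y ← 0.886737 + (0.36/2)·(1.950822 + 3.495873) = 1.867142
y(2.68) ≈ 1.8671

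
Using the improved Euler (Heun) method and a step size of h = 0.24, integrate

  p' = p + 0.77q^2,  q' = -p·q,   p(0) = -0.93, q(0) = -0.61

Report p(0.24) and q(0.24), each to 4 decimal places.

-1.0859, -0.7752

Heun on (p,q): k1 = f(t_n, state_n); k2 = f(t_n + h, state_n + h·k1); state_{n+1} = state_n + (h/2)·(k1 + k2).
0.000000: (-0.930000, -0.610000)
  k1 = (-0.643483, -0.567300)
  predictor → (-1.084436, -0.746152)
  k2 = (-0.655744, -0.809154)
  → (-1.085907, -0.775174)
(p(0.24), q(0.24)) ≈ (-1.0859, -0.7752)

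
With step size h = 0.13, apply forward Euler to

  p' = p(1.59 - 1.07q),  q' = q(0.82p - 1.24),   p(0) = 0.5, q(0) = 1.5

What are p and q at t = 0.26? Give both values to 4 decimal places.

Euler on (p,q): p_{n+1} = p_n + h·p', q_{n+1} = q_n + h·q'.
0.000000: (0.500000, 1.500000); f=(-0.007500, -1.245000) → (0.499025, 1.338150)
0.130000: (0.499025, 1.338150); f=(0.078936, -1.111734) → (0.509287, 1.193625)
(p(0.26), q(0.26)) ≈ (0.5093, 1.1936)

0.5093, 1.1936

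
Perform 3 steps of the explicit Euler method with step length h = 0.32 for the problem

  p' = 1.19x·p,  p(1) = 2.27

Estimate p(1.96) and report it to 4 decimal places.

7.6514

Euler: p_{n+1} = p_n + h·f(x_n, p_n).
x=1.000000, p=2.270000: f=2.701300 → p ← 2.270000 + 0.32·2.701300 = 3.134416
x=1.320000, p=3.134416: f=4.923541 → p ← 3.134416 + 0.32·4.923541 = 4.709949
x=1.640000, p=4.709949: f=9.191936 → p ← 4.709949 + 0.32·9.191936 = 7.651369
p(1.96) ≈ 7.6514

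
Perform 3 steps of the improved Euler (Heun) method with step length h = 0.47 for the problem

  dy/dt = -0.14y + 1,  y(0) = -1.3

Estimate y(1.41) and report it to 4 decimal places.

0.2114

Heun: k1 = f(t_n, y_n); k2 = f(t_n + h, y_n + h·k1); y_{n+1} = y_n + (h/2)·(k1 + k2).
t=0.000000, y=-1.300000:
  k1 = f(0.000000, -1.300000) = 1.182000
  k2 = f(0.470000, -0.744460) = 1.104224
  y ← -1.300000 + (0.47/2)·(1.182000 + 1.104224) = -0.762737
t=0.470000, y=-0.762737:
  k1 = f(0.470000, -0.762737) = 1.106783
  k2 = f(0.940000, -0.242549) = 1.033957
  y ← -0.762737 + (0.47/2)·(1.106783 + 1.033957) = -0.259663
t=0.940000, y=-0.259663:
  k1 = f(0.940000, -0.259663) = 1.036353
  k2 = f(1.410000, 0.227423) = 0.968161
  y ← -0.259663 + (0.47/2)·(1.036353 + 0.968161) = 0.211397
y(1.41) ≈ 0.2114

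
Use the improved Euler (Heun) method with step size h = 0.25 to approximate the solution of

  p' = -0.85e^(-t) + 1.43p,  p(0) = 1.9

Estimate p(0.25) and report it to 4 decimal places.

2.4737

Heun: k1 = f(t_n, p_n); k2 = f(t_n + h, p_n + h·k1); p_{n+1} = p_n + (h/2)·(k1 + k2).
t=0.000000, p=1.900000:
  k1 = f(0.000000, 1.900000) = 1.867000
  k2 = f(0.250000, 2.366750) = 2.722472
  p ← 1.900000 + (0.25/2)·(1.867000 + 2.722472) = 2.473684
p(0.25) ≈ 2.4737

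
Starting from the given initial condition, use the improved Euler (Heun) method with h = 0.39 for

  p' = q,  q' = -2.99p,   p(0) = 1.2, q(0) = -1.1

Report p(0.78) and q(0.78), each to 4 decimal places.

Heun on (p,q): k1 = f(x_n, state_n); k2 = f(x_n + h, state_n + h·k1); state_{n+1} = state_n + (h/2)·(k1 + k2).
0.000000: (1.200000, -1.100000)
  k1 = (-1.100000, -3.588000)
  predictor → (0.771000, -2.499320)
  k2 = (-2.499320, -2.305290)
  → (0.498133, -2.249192)
0.390000: (0.498133, -2.249192)
  k1 = (-2.249192, -1.489416)
  predictor → (-0.379052, -2.830064)
  k2 = (-2.830064, 1.133366)
  → (-0.492322, -2.318621)
(p(0.78), q(0.78)) ≈ (-0.4923, -2.3186)

-0.4923, -2.3186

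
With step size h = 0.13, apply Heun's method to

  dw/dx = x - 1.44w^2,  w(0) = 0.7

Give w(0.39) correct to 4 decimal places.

0.5671

Heun: k1 = f(x_n, w_n); k2 = f(x_n + h, w_n + h·k1); w_{n+1} = w_n + (h/2)·(k1 + k2).
x=0.000000, w=0.700000:
  k1 = f(0.000000, 0.700000) = -0.705600
  k2 = f(0.130000, 0.608272) = -0.402793
  w ← 0.700000 + (0.13/2)·(-0.705600 + (-0.402793)) = 0.627954
x=0.130000, w=0.627954:
  k1 = f(0.130000, 0.627954) = -0.437831
  k2 = f(0.260000, 0.571037) = -0.209559
  w ← 0.627954 + (0.13/2)·(-0.437831 + (-0.209559)) = 0.585874
x=0.260000, w=0.585874:
  k1 = f(0.260000, 0.585874) = -0.234278
  k2 = f(0.390000, 0.555418) = -0.054224
  w ← 0.585874 + (0.13/2)·(-0.234278 + (-0.054224)) = 0.567122
w(0.39) ≈ 0.5671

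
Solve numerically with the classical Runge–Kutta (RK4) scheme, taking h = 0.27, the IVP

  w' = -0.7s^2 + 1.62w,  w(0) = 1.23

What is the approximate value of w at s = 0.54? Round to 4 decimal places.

2.9031

RK4: k1 = f(s_n, w_n); k2 = f(s_n + h/2, w_n + (h/2)·k1); k3 = f(s_n + h/2, w_n + (h/2)·k2); k4 = f(s_n + h, w_n + h·k3); w_{n+1} = w_n + (h/6)·(k1 + 2k2 + 2k3 + k4).
s=0.000000, w=1.230000:
  k1 = f(0.000000, 1.230000) = 1.992600
  k2 = f(0.135000, 1.499001) = 2.415624
  k3 = f(0.135000, 1.556109) = 2.508139
  k4 = f(0.270000, 1.907198) = 3.038630
  w ← 1.230000 + (0.27/6)·(k1 + 2k2 + 2k3 + k4) = 1.899544
s=0.270000, w=1.899544:
  k1 = f(0.270000, 1.899544) = 3.026231
  k2 = f(0.405000, 2.308085) = 3.624281
  k3 = f(0.405000, 2.388822) = 3.755074
  k4 = f(0.540000, 2.913414) = 4.515611
  w ← 1.899544 + (0.27/6)·(k1 + 2k2 + 2k3 + k4) = 2.903069
w(0.54) ≈ 2.9031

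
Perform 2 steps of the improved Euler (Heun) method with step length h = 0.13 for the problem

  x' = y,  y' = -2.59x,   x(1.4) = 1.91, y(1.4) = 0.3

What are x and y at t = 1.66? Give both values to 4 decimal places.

Heun on (x,y): k1 = f(t_n, state_n); k2 = f(t_n + h, state_n + h·k1); state_{n+1} = state_n + (h/2)·(k1 + k2).
1.400000: (1.910000, 0.300000)
  k1 = (0.300000, -4.946900)
  predictor → (1.949000, -0.343097)
  k2 = (-0.343097, -5.047910)
  → (1.907199, -0.349663)
1.530000: (1.907199, -0.349663)
  k1 = (-0.349663, -4.939645)
  predictor → (1.861743, -0.991816)
  k2 = (-0.991816, -4.821913)
  → (1.820003, -0.984164)
(x(1.66), y(1.66)) ≈ (1.8200, -0.9842)

1.8200, -0.9842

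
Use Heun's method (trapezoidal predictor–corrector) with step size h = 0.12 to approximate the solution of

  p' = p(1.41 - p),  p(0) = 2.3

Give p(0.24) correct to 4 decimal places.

Heun: k1 = f(x_n, p_n); k2 = f(x_n + h, p_n + h·k1); p_{n+1} = p_n + (h/2)·(k1 + k2).
x=0.000000, p=2.300000:
  k1 = f(0.000000, 2.300000) = -2.047000
  k2 = f(0.120000, 2.054360) = -1.323747
  p ← 2.300000 + (0.12/2)·(-2.047000 + (-1.323747)) = 2.097755
x=0.120000, p=2.097755:
  k1 = f(0.120000, 2.097755) = -1.442742
  k2 = f(0.240000, 1.924626) = -0.990463
  p ← 2.097755 + (0.12/2)·(-1.442742 + (-0.990463)) = 1.951763
p(0.24) ≈ 1.9518

1.9518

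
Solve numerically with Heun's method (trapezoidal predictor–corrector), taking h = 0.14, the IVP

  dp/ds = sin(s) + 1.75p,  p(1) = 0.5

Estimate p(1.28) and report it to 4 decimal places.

Heun: k1 = f(s_n, p_n); k2 = f(s_n + h, p_n + h·k1); p_{n+1} = p_n + (h/2)·(k1 + k2).
s=1.000000, p=0.500000:
  k1 = f(1.000000, 0.500000) = 1.716471
  k2 = f(1.140000, 0.740306) = 2.204169
  p ← 0.500000 + (0.14/2)·(1.716471 + 2.204169) = 0.774445
s=1.140000, p=0.774445:
  k1 = f(1.140000, 0.774445) = 2.263912
  k2 = f(1.280000, 1.091392) = 2.867953
  p ← 0.774445 + (0.14/2)·(2.263912 + 2.867953) = 1.133675
p(1.28) ≈ 1.1337

1.1337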